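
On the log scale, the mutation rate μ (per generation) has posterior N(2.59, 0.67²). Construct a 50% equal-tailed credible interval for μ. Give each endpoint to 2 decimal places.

[8.48, 20.95]

On the log scale the 50% interval is 2.59 ± 0.674 × 0.67 = [2.1381, 3.0419].
Exponentiate: [e^2.1381, e^3.0419] = [8.48, 20.95].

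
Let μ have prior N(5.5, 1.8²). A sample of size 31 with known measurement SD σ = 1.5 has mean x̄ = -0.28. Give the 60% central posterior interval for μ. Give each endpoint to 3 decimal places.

Posterior precision = 1/1.8² + 31/1.5² = 0.3086 + 13.7778 = 14.0864, so posterior SD = 0.2664.
Posterior mean = (5.5/1.8² + 31·-0.28/1.5²) / 14.0864 = -0.1534.
Interval: -0.1534 ± 0.842 × 0.2664 → [-0.378, 0.071].

[-0.378, 0.071]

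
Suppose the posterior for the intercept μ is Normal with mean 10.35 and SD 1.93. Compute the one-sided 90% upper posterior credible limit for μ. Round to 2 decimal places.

12.82

Need U with P(μ ≤ U) = 0.90: U = 10.35 + z_{0.1}·1.93.
z = 1.282; U = 10.35 + 1.282 × 1.93 = 12.82.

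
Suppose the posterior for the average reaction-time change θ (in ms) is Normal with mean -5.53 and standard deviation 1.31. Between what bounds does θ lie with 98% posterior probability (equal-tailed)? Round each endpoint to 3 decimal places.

The posterior is symmetric, so the 98% equal-tailed interval is θ = -5.53 ± z·1.31 with z = 2.326.
Half-width: 2.326 × 1.31 = 3.048.
-5.53 − 3.048 = -8.578; -5.53 + 3.048 = -2.482.

[-8.578, -2.482]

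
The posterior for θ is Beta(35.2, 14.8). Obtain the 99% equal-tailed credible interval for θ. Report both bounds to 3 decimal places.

Posterior: Beta(35.2, 14.8).
Equal-tailed 99% interval: the 0.005 and 0.995 quantiles of Beta(35.2, 14.8).
Posterior mean ≈ 0.704, SD ≈ 0.064; a Normal approximation gives roughly [0.539, 0.869].
Exact: F⁻¹(0.005) = 0.527; F⁻¹(0.995) = 0.851.

[0.527, 0.851]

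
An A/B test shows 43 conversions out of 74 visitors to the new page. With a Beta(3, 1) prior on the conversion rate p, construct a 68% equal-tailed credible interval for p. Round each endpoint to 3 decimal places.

[0.534, 0.645]

Posterior: Beta(3+43, 1+31) = Beta(46, 32).
Equal-tailed 68% interval: the 0.16 and 0.84 quantiles of Beta(46, 32).
Posterior mean ≈ 0.590, SD ≈ 0.055; a Normal approximation gives roughly [0.535, 0.645].
Exact: F⁻¹(0.16) = 0.534; F⁻¹(0.84) = 0.645.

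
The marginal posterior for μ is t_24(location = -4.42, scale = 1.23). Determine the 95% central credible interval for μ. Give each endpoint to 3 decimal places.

The t_24 distribution is symmetric; the 95% interval is -4.42 ± t·1.23 with t_{0.975,24} = 2.064.
Half-width: 2.064 × 1.23 = 2.539.
-4.42 − 2.539 = -6.959; -4.42 + 2.539 = -1.881.

[-6.959, -1.881]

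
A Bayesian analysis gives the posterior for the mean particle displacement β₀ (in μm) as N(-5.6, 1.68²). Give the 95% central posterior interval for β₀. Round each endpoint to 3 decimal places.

The posterior is symmetric, so the 95% equal-tailed interval is β₀ = -5.6 ± z·1.68 with z = 1.960.
Half-width: 1.960 × 1.68 = 3.293.
-5.6 − 3.293 = -8.893; -5.6 + 3.293 = -2.307.

[-8.893, -2.307]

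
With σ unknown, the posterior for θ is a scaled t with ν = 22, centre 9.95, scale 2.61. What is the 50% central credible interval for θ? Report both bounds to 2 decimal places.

[8.16, 11.74]

The t_22 distribution is symmetric; the 50% interval is 9.95 ± t·2.61 with t_{0.75,22} = 0.686.
Half-width: 0.686 × 2.61 = 1.79.
9.95 − 1.79 = 8.16; 9.95 + 1.79 = 11.74.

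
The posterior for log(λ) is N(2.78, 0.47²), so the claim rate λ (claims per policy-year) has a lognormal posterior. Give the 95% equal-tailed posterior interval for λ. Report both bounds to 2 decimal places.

On the log scale the 95% interval is 2.78 ± 1.960 × 0.47 = [1.8588, 3.7012].
Exponentiate: [e^1.8588, e^3.7012] = [6.42, 40.50].

[6.42, 40.50]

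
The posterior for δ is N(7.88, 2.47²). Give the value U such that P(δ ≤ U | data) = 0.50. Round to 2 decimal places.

7.88

Need U with P(δ ≤ U) = 0.50: U = 7.88 + z_{0.5}·2.47.
z = 0.000; U = 7.88 + 0.000 × 2.47 = 7.88.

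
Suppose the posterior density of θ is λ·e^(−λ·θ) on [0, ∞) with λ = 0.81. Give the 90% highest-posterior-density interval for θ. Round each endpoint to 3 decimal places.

The exponential density is strictly decreasing on [0, ∞), so the HPD interval is anchored at 0: [0, q] with P(θ ≤ q) = 0.90.
q = −ln(1 − 0.90) / 0.81 = 2.3026 / 0.81 = 2.843.

[0.000, 2.843]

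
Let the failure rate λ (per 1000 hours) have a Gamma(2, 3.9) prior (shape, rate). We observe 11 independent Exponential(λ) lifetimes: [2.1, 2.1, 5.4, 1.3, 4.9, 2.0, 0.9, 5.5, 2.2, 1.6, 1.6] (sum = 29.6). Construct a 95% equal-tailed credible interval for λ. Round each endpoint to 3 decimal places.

Posterior: Gamma(2+11, 3.9+29.6) = Gamma(13, 33.5) (shape, rate).
Equal-tailed 95% interval: Gamma(13, 33.5) quantiles at 0.025 and 0.975.
Posterior mean ≈ 0.388, SD ≈ 0.108; a Normal approximation gives roughly [0.177, 0.599].
Exact: lower = 0.207; upper = 0.626.

[0.207, 0.626]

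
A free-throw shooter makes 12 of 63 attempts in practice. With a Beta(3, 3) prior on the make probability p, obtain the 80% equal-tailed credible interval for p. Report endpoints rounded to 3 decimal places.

[0.156, 0.282]

Posterior: Beta(3+12, 3+51) = Beta(15, 54).
Equal-tailed 80% interval: the 0.1 and 0.9 quantiles of Beta(15, 54).
Posterior mean ≈ 0.217, SD ≈ 0.049; a Normal approximation gives roughly [0.154, 0.281].
Exact: F⁻¹(0.1) = 0.156; F⁻¹(0.9) = 0.282.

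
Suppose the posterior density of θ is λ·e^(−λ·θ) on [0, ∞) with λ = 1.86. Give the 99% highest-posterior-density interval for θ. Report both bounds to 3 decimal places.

[0.000, 2.476]

The exponential density is strictly decreasing on [0, ∞), so the HPD interval is anchored at 0: [0, q] with P(θ ≤ q) = 0.99.
q = −ln(1 − 0.99) / 1.86 = 4.6052 / 1.86 = 2.476.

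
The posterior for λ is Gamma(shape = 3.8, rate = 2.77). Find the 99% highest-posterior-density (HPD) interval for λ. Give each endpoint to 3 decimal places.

[0.120, 3.543]

The posterior is unimodal and skewed, so the HPD interval has equal density at both endpoints and is the shortest 99% interval.
Solving f(0.120) = f(3.543) with F(3.543) − F(0.120) = 0.99 gives [0.120, 3.543].
For comparison, the equal-tailed interval is [0.216, 3.843]; the HPD is narrower and shifted toward the mode.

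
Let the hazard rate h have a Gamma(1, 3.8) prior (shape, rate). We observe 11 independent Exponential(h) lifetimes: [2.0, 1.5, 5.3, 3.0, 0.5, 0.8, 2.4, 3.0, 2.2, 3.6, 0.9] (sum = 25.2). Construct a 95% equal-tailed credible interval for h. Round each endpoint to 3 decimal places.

Posterior: Gamma(1+11, 3.8+25.2) = Gamma(12, 29.0) (shape, rate).
Equal-tailed 95% interval: Gamma(12, 29.0) quantiles at 0.025 and 0.975.
Posterior mean ≈ 0.414, SD ≈ 0.119; a Normal approximation gives roughly [0.180, 0.648].
Exact: lower = 0.214; upper = 0.679.

[0.214, 0.679]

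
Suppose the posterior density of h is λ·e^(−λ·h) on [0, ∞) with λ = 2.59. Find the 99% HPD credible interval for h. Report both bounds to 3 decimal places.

The exponential density is strictly decreasing on [0, ∞), so the HPD interval is anchored at 0: [0, q] with P(h ≤ q) = 0.99.
q = −ln(1 − 0.99) / 2.59 = 4.6052 / 2.59 = 1.778.

[0.000, 1.778]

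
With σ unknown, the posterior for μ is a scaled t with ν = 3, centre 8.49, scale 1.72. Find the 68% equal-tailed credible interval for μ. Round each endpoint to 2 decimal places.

[6.45, 10.53]

The t_3 distribution is symmetric; the 68% interval is 8.49 ± t·1.72 with t_{0.84,3} = 1.189.
Half-width: 1.189 × 1.72 = 2.04.
8.49 − 2.04 = 6.45; 8.49 + 2.04 = 10.53.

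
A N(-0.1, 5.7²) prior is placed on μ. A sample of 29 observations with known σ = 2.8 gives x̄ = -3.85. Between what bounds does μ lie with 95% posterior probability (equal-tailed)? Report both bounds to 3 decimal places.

Posterior precision = 1/5.7² + 29/2.8² = 0.0308 + 3.6990 = 3.7298, so posterior SD = 0.5178.
Posterior mean = (-0.1/5.7² + 29·-3.85/2.8²) / 3.7298 = -3.8191.
Interval: -3.8191 ± 1.960 × 0.5178 → [-4.834, -2.804].

[-4.834, -2.804]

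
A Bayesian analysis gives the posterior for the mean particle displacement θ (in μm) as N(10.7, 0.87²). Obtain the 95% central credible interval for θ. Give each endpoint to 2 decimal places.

[8.99, 12.41]

The posterior is symmetric, so the 95% equal-tailed interval is θ = 10.7 ± z·0.87 with z = 1.960.
Half-width: 1.960 × 0.87 = 1.71.
10.7 − 1.71 = 8.99; 10.7 + 1.71 = 12.41.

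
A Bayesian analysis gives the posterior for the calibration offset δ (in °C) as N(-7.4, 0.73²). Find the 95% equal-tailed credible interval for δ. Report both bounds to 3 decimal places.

[-8.831, -5.969]

The posterior is symmetric, so the 95% equal-tailed interval is δ = -7.4 ± z·0.73 with z = 1.960.
Half-width: 1.960 × 0.73 = 1.431.
-7.4 − 1.431 = -8.831; -7.4 + 1.431 = -5.969.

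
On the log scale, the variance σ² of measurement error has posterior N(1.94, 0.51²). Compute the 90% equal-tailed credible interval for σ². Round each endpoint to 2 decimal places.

[3.01, 16.10]

On the log scale the 90% interval is 1.94 ± 1.645 × 0.51 = [1.1011, 2.7789].
Exponentiate: [e^1.1011, e^2.7789] = [3.01, 16.10].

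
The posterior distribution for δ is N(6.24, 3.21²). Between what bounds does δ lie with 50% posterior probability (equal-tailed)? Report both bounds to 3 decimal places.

The posterior is symmetric, so the 50% equal-tailed interval is δ = 6.24 ± z·3.21 with z = 0.674.
Half-width: 0.674 × 3.21 = 2.165.
6.24 − 2.165 = 4.075; 6.24 + 2.165 = 8.405.

[4.075, 8.405]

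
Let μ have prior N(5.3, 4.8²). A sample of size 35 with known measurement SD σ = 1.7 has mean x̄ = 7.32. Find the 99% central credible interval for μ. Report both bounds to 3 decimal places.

Posterior precision = 1/4.8² + 35/1.7² = 0.0434 + 12.1107 = 12.1541, so posterior SD = 0.2868.
Posterior mean = (5.3/4.8² + 35·7.32/1.7²) / 12.1541 = 7.3128.
Interval: 7.3128 ± 2.576 × 0.2868 → [6.574, 8.052].

[6.574, 8.052]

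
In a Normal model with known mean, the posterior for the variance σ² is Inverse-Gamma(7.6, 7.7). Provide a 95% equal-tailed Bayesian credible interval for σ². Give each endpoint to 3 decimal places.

[0.555, 2.410]

Inverse-Gamma(7.6, 7.7) quantiles: F⁻¹(0.025) and F⁻¹(0.975).
Equivalently, 1/σ² ~ Gamma(7.6, rate = 7.7); invert its 0.975 and 0.025 quantiles.
Posterior mean ≈ 1.167, SD ≈ 0.493; a Normal approximation gives roughly [0.200, 2.133].
Exact: lower = 0.555; upper = 2.410.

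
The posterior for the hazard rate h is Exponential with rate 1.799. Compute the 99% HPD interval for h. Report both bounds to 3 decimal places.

The exponential density is strictly decreasing on [0, ∞), so the HPD interval is anchored at 0: [0, q] with P(h ≤ q) = 0.99.
q = −ln(1 − 0.99) / 1.799 = 4.6052 / 1.799 = 2.560.

[0.000, 2.560]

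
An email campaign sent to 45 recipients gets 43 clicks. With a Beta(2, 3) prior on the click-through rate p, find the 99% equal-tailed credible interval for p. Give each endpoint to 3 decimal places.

[0.765, 0.977]

Posterior: Beta(2+43, 3+2) = Beta(45, 5).
Equal-tailed 99% interval: the 0.005 and 0.995 quantiles of Beta(45, 5).
Posterior mean ≈ 0.900, SD ≈ 0.042; a Normal approximation gives roughly [0.792, 1.008].
Exact: F⁻¹(0.005) = 0.765; F⁻¹(0.995) = 0.977.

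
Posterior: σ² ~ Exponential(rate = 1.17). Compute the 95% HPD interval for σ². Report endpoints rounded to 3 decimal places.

[0.000, 2.560]

The exponential density is strictly decreasing on [0, ∞), so the HPD interval is anchored at 0: [0, q] with P(σ² ≤ q) = 0.95.
q = −ln(1 − 0.95) / 1.17 = 2.9957 / 1.17 = 2.560.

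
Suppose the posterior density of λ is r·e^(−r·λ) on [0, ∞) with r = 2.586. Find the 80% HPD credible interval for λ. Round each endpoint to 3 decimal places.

[0.000, 0.622]

The exponential density is strictly decreasing on [0, ∞), so the HPD interval is anchored at 0: [0, q] with P(λ ≤ q) = 0.80.
q = −ln(1 − 0.80) / 2.586 = 1.6094 / 2.586 = 0.622.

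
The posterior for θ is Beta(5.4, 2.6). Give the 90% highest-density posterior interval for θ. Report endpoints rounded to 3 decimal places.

The posterior is unimodal and skewed, so the HPD interval has equal density at both endpoints and is the shortest 90% interval.
Solving f(0.432) = f(0.931) with F(0.931) − F(0.432) = 0.90 gives [0.432, 0.931].
For comparison, the equal-tailed interval is [0.393, 0.904]; the HPD is narrower and shifted toward the mode.

[0.432, 0.931]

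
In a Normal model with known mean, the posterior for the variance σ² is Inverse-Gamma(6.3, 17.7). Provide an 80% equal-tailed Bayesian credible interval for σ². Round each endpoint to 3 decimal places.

[1.833, 5.248]

Inverse-Gamma(6.3, 17.7) quantiles: F⁻¹(0.1) and F⁻¹(0.9).
Equivalently, 1/σ² ~ Gamma(6.3, rate = 17.7); invert its 0.9 and 0.1 quantiles.
Posterior mean ≈ 3.340, SD ≈ 1.611; a Normal approximation gives roughly [1.276, 5.404].
Exact: lower = 1.833; upper = 5.248.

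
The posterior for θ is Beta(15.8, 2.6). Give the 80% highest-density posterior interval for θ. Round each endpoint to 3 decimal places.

[0.784, 0.970]

The posterior is unimodal and skewed, so the HPD interval has equal density at both endpoints and is the shortest 80% interval.
Solving f(0.784) = f(0.970) with F(0.970) − F(0.784) = 0.80 gives [0.784, 0.970].
For comparison, the equal-tailed interval is [0.750, 0.949]; the HPD is narrower and shifted toward the mode.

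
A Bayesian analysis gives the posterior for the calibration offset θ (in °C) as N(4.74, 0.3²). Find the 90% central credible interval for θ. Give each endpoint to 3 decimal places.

[4.247, 5.233]

The posterior is symmetric, so the 90% equal-tailed interval is θ = 4.74 ± z·0.3 with z = 1.645.
Half-width: 1.645 × 0.3 = 0.493.
4.74 − 0.493 = 4.247; 4.74 + 0.493 = 5.233.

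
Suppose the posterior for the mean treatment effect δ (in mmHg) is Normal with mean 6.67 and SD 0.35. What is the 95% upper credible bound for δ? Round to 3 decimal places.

Need U with P(δ ≤ U) = 0.95: U = 6.67 + z_{0.05}·0.35.
z = 1.645; U = 6.67 + 1.645 × 0.35 = 7.246.

7.246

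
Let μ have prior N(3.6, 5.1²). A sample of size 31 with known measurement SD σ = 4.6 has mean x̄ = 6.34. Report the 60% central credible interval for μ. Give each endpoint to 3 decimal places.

[5.584, 6.956]

Posterior precision = 1/5.1² + 31/4.6² = 0.0384 + 1.4650 = 1.5035, so posterior SD = 0.8156.
Posterior mean = (3.6/5.1² + 31·6.34/4.6²) / 1.5035 = 6.2699.
Interval: 6.2699 ± 0.842 × 0.8156 → [5.584, 6.956].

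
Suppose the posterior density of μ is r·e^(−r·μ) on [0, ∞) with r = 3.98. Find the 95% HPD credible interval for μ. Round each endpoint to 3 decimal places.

[0.000, 0.753]

The exponential density is strictly decreasing on [0, ∞), so the HPD interval is anchored at 0: [0, q] with P(μ ≤ q) = 0.95.
q = −ln(1 − 0.95) / 3.98 = 2.9957 / 3.98 = 0.753.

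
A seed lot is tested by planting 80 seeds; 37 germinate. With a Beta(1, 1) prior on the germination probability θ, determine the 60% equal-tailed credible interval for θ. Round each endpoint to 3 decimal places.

Posterior: Beta(1+37, 1+43) = Beta(38, 44).
Equal-tailed 60% interval: the 0.2 and 0.8 quantiles of Beta(38, 44).
Posterior mean ≈ 0.463, SD ≈ 0.055; a Normal approximation gives roughly [0.417, 0.509].
Exact: F⁻¹(0.2) = 0.417; F⁻¹(0.8) = 0.510.

[0.417, 0.510]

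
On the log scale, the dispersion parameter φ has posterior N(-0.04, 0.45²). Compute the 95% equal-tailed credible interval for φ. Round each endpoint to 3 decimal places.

On the log scale the 95% interval is -0.04 ± 1.960 × 0.45 = [-0.9220, 0.8420].
Exponentiate: [e^-0.9220, e^0.8420] = [0.398, 2.321].

[0.398, 2.321]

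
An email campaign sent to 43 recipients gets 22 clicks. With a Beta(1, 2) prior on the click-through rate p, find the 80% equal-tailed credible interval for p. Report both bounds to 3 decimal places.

Posterior: Beta(1+22, 2+21) = Beta(23, 23).
Equal-tailed 80% interval: the 0.1 and 0.9 quantiles of Beta(23, 23).
Posterior mean ≈ 0.500, SD ≈ 0.073; a Normal approximation gives roughly [0.407, 0.593].
Exact: F⁻¹(0.1) = 0.406; F⁻¹(0.9) = 0.594.

[0.406, 0.594]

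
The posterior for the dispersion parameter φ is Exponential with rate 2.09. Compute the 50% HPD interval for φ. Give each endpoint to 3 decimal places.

The exponential density is strictly decreasing on [0, ∞), so the HPD interval is anchored at 0: [0, q] with P(φ ≤ q) = 0.50.
q = −ln(1 − 0.50) / 2.09 = 0.6931 / 2.09 = 0.332.

[0.000, 0.332]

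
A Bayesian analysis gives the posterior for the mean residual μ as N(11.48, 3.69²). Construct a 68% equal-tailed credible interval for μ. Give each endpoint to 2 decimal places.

The posterior is symmetric, so the 68% equal-tailed interval is μ = 11.48 ± z·3.69 with z = 0.994.
Half-width: 0.994 × 3.69 = 3.67.
11.48 − 3.67 = 7.81; 11.48 + 3.67 = 15.15.

[7.81, 15.15]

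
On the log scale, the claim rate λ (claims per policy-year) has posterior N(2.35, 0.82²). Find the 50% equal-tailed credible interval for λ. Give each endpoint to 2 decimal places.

[6.03, 18.23]

On the log scale the 50% interval is 2.35 ± 0.674 × 0.82 = [1.7969, 2.9031].
Exponentiate: [e^1.7969, e^2.9031] = [6.03, 18.23].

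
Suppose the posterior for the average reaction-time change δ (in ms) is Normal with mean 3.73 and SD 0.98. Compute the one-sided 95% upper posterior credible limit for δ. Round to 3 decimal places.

5.342

Need U with P(δ ≤ U) = 0.95: U = 3.73 + z_{0.05}·0.98.
z = 1.645; U = 3.73 + 1.645 × 0.98 = 5.342.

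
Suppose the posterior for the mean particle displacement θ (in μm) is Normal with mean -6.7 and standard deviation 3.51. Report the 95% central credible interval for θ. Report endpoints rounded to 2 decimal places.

The posterior is symmetric, so the 95% equal-tailed interval is θ = -6.7 ± z·3.51 with z = 1.960.
Half-width: 1.960 × 3.51 = 6.88.
-6.7 − 6.88 = -13.58; -6.7 + 6.88 = 0.18.

[-13.58, 0.18]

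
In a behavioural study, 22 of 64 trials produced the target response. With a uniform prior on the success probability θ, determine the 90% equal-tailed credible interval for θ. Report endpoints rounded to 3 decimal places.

[0.255, 0.447]

Posterior: Beta(1+22, 1+42) = Beta(23, 43).
Equal-tailed 90% interval: the 0.05 and 0.95 quantiles of Beta(23, 43).
Posterior mean ≈ 0.348, SD ≈ 0.058; a Normal approximation gives roughly [0.253, 0.444].
Exact: F⁻¹(0.05) = 0.255; F⁻¹(0.95) = 0.447.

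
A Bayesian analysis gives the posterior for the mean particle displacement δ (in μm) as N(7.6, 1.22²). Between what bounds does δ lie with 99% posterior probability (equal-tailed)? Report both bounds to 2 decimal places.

[4.46, 10.74]

The posterior is symmetric, so the 99% equal-tailed interval is δ = 7.6 ± z·1.22 with z = 2.576.
Half-width: 2.576 × 1.22 = 3.14.
7.6 − 3.14 = 4.46; 7.6 + 3.14 = 10.74.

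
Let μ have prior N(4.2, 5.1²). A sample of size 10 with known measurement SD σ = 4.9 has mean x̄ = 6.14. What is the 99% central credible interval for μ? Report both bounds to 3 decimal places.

[2.157, 9.795]

Posterior precision = 1/5.1² + 10/4.9² = 0.0384 + 0.4165 = 0.4549, so posterior SD = 1.4826.
Posterior mean = (4.2/5.1² + 10·6.14/4.9²) / 0.4549 = 5.9761.
Interval: 5.9761 ± 2.576 × 1.4826 → [2.157, 9.795].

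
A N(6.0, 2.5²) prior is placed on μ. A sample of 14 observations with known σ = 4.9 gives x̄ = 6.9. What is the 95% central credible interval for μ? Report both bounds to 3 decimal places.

[4.433, 8.980]

Posterior precision = 1/2.5² + 14/4.9² = 0.1600 + 0.5831 = 0.7431, so posterior SD = 1.1601.
Posterior mean = (6.0/2.5² + 14·6.9/4.9²) / 0.7431 = 6.7062.
Interval: 6.7062 ± 1.960 × 1.1601 → [4.433, 8.980].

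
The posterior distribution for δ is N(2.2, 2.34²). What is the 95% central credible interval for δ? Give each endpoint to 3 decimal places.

[-2.386, 6.786]

The posterior is symmetric, so the 95% equal-tailed interval is δ = 2.2 ± z·2.34 with z = 1.960.
Half-width: 1.960 × 2.34 = 4.586.
2.2 − 4.586 = -2.386; 2.2 + 4.586 = 6.786.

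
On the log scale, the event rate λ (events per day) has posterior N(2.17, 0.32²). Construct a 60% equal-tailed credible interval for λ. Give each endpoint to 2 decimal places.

[6.69, 11.47]

On the log scale the 60% interval is 2.17 ± 0.842 × 0.32 = [1.9007, 2.4393].
Exponentiate: [e^1.9007, e^2.4393] = [6.69, 11.47].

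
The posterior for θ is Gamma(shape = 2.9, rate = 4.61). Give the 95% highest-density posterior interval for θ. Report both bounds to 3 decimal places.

[0.058, 1.354]

The posterior is unimodal and skewed, so the HPD interval has equal density at both endpoints and is the shortest 95% interval.
Solving f(0.058) = f(1.354) with F(1.354) − F(0.058) = 0.95 gives [0.058, 1.354].
For comparison, the equal-tailed interval is [0.125, 1.533]; the HPD is narrower and shifted toward the mode.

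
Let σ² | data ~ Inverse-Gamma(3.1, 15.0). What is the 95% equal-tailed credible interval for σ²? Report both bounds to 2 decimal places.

Inverse-Gamma(3.1, 15.0) quantiles: F⁻¹(0.025) and F⁻¹(0.975).
Equivalently, 1/σ² ~ Gamma(3.1, rate = 15.0); invert its 0.975 and 0.025 quantiles.
Posterior mean ≈ 7.14, SD ≈ 6.81; a Normal approximation gives roughly [-6.21, 20.49].
Exact: lower = 2.03; upper = 22.65.

[2.03, 22.65]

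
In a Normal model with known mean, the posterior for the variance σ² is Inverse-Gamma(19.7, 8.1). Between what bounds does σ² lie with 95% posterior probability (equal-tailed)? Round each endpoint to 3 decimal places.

[0.276, 0.676]

Inverse-Gamma(19.7, 8.1) quantiles: F⁻¹(0.025) and F⁻¹(0.975).
Equivalently, 1/σ² ~ Gamma(19.7, rate = 8.1); invert its 0.975 and 0.025 quantiles.
Posterior mean ≈ 0.433, SD ≈ 0.103; a Normal approximation gives roughly [0.231, 0.635].
Exact: lower = 0.276; upper = 0.676.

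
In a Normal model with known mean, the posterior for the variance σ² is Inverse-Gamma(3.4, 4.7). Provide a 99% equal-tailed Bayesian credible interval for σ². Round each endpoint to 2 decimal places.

[0.47, 10.18]

Inverse-Gamma(3.4, 4.7) quantiles: F⁻¹(0.005) and F⁻¹(0.995).
Equivalently, 1/σ² ~ Gamma(3.4, rate = 4.7); invert its 0.995 and 0.005 quantiles.
Posterior mean ≈ 1.96, SD ≈ 1.66; a Normal approximation gives roughly [-2.30, 6.22].
Exact: lower = 0.47; upper = 10.18.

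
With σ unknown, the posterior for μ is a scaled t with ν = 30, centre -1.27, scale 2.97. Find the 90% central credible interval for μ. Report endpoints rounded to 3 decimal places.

The t_30 distribution is symmetric; the 90% interval is -1.27 ± t·2.97 with t_{0.95,30} = 1.697.
Half-width: 1.697 × 2.97 = 5.041.
-1.27 − 5.041 = -6.311; -1.27 + 5.041 = 3.771.

[-6.311, 3.771]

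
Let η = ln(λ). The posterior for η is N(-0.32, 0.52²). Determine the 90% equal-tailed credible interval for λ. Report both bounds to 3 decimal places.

[0.309, 1.708]

On the log scale the 90% interval is -0.32 ± 1.645 × 0.52 = [-1.1753, 0.5353].
Exponentiate: [e^-1.1753, e^0.5353] = [0.309, 1.708].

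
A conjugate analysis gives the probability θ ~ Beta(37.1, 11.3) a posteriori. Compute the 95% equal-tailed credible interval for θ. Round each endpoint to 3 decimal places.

[0.639, 0.873]

Posterior: Beta(37.1, 11.3).
Equal-tailed 95% interval: the 0.025 and 0.975 quantiles of Beta(37.1, 11.3).
Posterior mean ≈ 0.767, SD ≈ 0.060; a Normal approximation gives roughly [0.649, 0.884].
Exact: F⁻¹(0.025) = 0.639; F⁻¹(0.975) = 0.873.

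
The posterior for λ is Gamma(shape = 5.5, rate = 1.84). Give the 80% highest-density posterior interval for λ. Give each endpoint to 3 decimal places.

[1.232, 4.274]

The posterior is unimodal and skewed, so the HPD interval has equal density at both endpoints and is the shortest 80% interval.
Solving f(1.232) = f(4.274) with F(4.274) − F(1.232) = 0.80 gives [1.232, 4.274].
For comparison, the equal-tailed interval is [1.516, 4.694]; the HPD is narrower and shifted toward the mode.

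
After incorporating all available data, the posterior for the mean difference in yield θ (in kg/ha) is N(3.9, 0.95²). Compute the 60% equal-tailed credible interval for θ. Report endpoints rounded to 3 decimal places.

[3.100, 4.700]

The posterior is symmetric, so the 60% equal-tailed interval is θ = 3.9 ± z·0.95 with z = 0.842.
Half-width: 0.842 × 0.95 = 0.800.
3.9 − 0.800 = 3.100; 3.9 + 0.800 = 4.700.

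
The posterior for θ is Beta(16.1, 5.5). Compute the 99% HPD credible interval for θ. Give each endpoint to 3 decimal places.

The posterior is unimodal and skewed, so the HPD interval has equal density at both endpoints and is the shortest 99% interval.
Solving f(0.495) = f(0.942) with F(0.942) − F(0.495) = 0.99 gives [0.495, 0.942].
For comparison, the equal-tailed interval is [0.478, 0.931]; the HPD is narrower and shifted toward the mode.

[0.495, 0.942]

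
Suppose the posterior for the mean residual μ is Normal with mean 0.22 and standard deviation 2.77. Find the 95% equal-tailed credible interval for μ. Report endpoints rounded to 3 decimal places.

The posterior is symmetric, so the 95% equal-tailed interval is μ = 0.22 ± z·2.77 with z = 1.960.
Half-width: 1.960 × 2.77 = 5.429.
0.22 − 5.429 = -5.209; 0.22 + 5.429 = 5.649.

[-5.209, 5.649]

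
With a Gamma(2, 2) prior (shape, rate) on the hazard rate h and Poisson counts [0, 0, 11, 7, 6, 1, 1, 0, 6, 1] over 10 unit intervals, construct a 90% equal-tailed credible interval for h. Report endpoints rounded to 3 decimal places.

[2.156, 3.772]

Posterior: Gamma(2+33, 2+10) = Gamma(35, 12) (shape, rate).
Equal-tailed 90% interval: Gamma(35, 12) quantiles at 0.05 and 0.95.
Posterior mean ≈ 2.917, SD ≈ 0.493; a Normal approximation gives roughly [2.106, 3.728].
Exact: lower = 2.156; upper = 3.772.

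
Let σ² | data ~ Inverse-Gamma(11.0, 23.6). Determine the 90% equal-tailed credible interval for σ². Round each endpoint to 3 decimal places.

[1.391, 3.826]

Inverse-Gamma(11.0, 23.6) quantiles: F⁻¹(0.05) and F⁻¹(0.95).
Equivalently, 1/σ² ~ Gamma(11.0, rate = 23.6); invert its 0.95 and 0.05 quantiles.
Posterior mean ≈ 2.360, SD ≈ 0.787; a Normal approximation gives roughly [1.066, 3.654].
Exact: lower = 1.391; upper = 3.826.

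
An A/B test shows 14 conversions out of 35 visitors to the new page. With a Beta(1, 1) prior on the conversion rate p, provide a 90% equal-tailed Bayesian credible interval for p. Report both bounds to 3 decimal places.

[0.277, 0.540]

Posterior: Beta(1+14, 1+21) = Beta(15, 22).
Equal-tailed 90% interval: the 0.05 and 0.95 quantiles of Beta(15, 22).
Posterior mean ≈ 0.405, SD ≈ 0.080; a Normal approximation gives roughly [0.274, 0.536].
Exact: F⁻¹(0.05) = 0.277; F⁻¹(0.95) = 0.540.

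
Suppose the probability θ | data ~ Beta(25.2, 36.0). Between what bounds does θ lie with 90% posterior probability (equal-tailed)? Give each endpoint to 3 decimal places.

Posterior: Beta(25.2, 36.0).
Equal-tailed 90% interval: the 0.05 and 0.95 quantiles of Beta(25.2, 36.0).
Posterior mean ≈ 0.412, SD ≈ 0.062; a Normal approximation gives roughly [0.309, 0.514].
Exact: F⁻¹(0.05) = 0.311; F⁻¹(0.95) = 0.516.

[0.311, 0.516]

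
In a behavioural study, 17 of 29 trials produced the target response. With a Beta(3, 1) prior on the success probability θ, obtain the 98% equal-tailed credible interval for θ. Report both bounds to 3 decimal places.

Posterior: Beta(3+17, 1+12) = Beta(20, 13).
Equal-tailed 98% interval: the 0.01 and 0.99 quantiles of Beta(20, 13).
Posterior mean ≈ 0.606, SD ≈ 0.084; a Normal approximation gives roughly [0.411, 0.801].
Exact: F⁻¹(0.01) = 0.405; F⁻¹(0.99) = 0.788.

[0.405, 0.788]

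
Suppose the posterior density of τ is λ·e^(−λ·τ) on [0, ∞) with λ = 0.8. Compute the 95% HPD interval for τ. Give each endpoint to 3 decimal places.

[0.000, 3.745]

The exponential density is strictly decreasing on [0, ∞), so the HPD interval is anchored at 0: [0, q] with P(τ ≤ q) = 0.95.
q = −ln(1 − 0.95) / 0.8 = 2.9957 / 0.8 = 3.745.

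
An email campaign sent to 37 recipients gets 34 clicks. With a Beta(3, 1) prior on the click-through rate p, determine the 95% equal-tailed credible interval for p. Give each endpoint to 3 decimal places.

[0.796, 0.972]

Posterior: Beta(3+34, 1+3) = Beta(37, 4).
Equal-tailed 95% interval: the 0.025 and 0.975 quantiles of Beta(37, 4).
Posterior mean ≈ 0.902, SD ≈ 0.046; a Normal approximation gives roughly [0.813, 0.992].
Exact: F⁻¹(0.025) = 0.796; F⁻¹(0.975) = 0.972.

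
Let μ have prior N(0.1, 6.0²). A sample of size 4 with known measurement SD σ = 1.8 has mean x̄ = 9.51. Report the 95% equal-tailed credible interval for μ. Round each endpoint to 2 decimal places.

Posterior precision = 1/6.0² + 4/1.8² = 0.0278 + 1.2346 = 1.2623, so posterior SD = 0.8900.
Posterior mean = (0.1/6.0² + 4·9.51/1.8²) / 1.2623 = 9.3029.
Interval: 9.3029 ± 1.960 × 0.8900 → [7.56, 11.05].

[7.56, 11.05]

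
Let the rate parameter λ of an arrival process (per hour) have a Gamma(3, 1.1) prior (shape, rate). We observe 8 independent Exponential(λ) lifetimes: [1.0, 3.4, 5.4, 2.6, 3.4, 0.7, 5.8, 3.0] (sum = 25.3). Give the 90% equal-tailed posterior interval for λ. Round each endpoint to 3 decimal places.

[0.234, 0.643]

Posterior: Gamma(3+8, 1.1+25.3) = Gamma(11, 26.4) (shape, rate).
Equal-tailed 90% interval: Gamma(11, 26.4) quantiles at 0.05 and 0.95.
Posterior mean ≈ 0.417, SD ≈ 0.126; a Normal approximation gives roughly [0.210, 0.623].
Exact: lower = 0.234; upper = 0.643.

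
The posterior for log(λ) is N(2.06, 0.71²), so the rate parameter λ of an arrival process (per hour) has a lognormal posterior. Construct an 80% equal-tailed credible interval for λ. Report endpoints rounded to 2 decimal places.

[3.16, 19.49]

On the log scale the 80% interval is 2.06 ± 1.282 × 0.71 = [1.1501, 2.9699].
Exponentiate: [e^1.1501, e^2.9699] = [3.16, 19.49].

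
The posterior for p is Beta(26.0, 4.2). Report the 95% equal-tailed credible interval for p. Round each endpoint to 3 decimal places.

[0.719, 0.958]

Posterior: Beta(26.0, 4.2).
Equal-tailed 95% interval: the 0.025 and 0.975 quantiles of Beta(26.0, 4.2).
Posterior mean ≈ 0.861, SD ≈ 0.062; a Normal approximation gives roughly [0.740, 0.982].
Exact: F⁻¹(0.025) = 0.719; F⁻¹(0.975) = 0.958.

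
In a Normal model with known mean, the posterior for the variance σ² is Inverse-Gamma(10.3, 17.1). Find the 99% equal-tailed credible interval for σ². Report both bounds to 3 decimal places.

[0.837, 4.389]

Inverse-Gamma(10.3, 17.1) quantiles: F⁻¹(0.005) and F⁻¹(0.995).
Equivalently, 1/σ² ~ Gamma(10.3, rate = 17.1); invert its 0.995 and 0.005 quantiles.
Posterior mean ≈ 1.839, SD ≈ 0.638; a Normal approximation gives roughly [0.195, 3.483].
Exact: lower = 0.837; upper = 4.389.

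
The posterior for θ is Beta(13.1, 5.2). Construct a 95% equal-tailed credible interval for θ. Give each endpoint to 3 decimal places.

[0.496, 0.891]

Posterior: Beta(13.1, 5.2).
Equal-tailed 95% interval: the 0.025 and 0.975 quantiles of Beta(13.1, 5.2).
Posterior mean ≈ 0.716, SD ≈ 0.103; a Normal approximation gives roughly [0.515, 0.917].
Exact: F⁻¹(0.025) = 0.496; F⁻¹(0.975) = 0.891.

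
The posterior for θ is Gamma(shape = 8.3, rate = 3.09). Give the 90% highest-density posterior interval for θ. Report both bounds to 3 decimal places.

[1.190, 4.130]

The posterior is unimodal and skewed, so the HPD interval has equal density at both endpoints and is the shortest 90% interval.
Solving f(1.190) = f(4.130) with F(4.130) − F(1.190) = 0.90 gives [1.190, 4.130].
For comparison, the equal-tailed interval is [1.357, 4.381]; the HPD is narrower and shifted toward the mode.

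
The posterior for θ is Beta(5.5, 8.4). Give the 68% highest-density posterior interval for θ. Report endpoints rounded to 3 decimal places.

The posterior is unimodal and skewed, so the HPD interval has equal density at both endpoints and is the shortest 68% interval.
Solving f(0.254) = f(0.514) with F(0.514) − F(0.254) = 0.68 gives [0.254, 0.514].
For comparison, the equal-tailed interval is [0.266, 0.526]; the HPD is narrower and shifted toward the mode.

[0.254, 0.514]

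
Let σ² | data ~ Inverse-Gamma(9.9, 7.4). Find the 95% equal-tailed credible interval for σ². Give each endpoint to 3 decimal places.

[0.436, 1.566]

Inverse-Gamma(9.9, 7.4) quantiles: F⁻¹(0.025) and F⁻¹(0.975).
Equivalently, 1/σ² ~ Gamma(9.9, rate = 7.4); invert its 0.975 and 0.025 quantiles.
Posterior mean ≈ 0.831, SD ≈ 0.296; a Normal approximation gives roughly [0.252, 1.411].
Exact: lower = 0.436; upper = 1.566.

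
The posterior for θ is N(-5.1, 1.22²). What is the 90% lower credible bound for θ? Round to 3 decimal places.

-6.663

Need L with P(θ ≥ L) = 0.90: L = -5.1 − z_{0.1}·1.22.
z = 1.282; L = -5.1 − 1.282 × 1.22 = -6.663.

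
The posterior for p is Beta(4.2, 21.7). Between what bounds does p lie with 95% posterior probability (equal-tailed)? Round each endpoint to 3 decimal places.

Posterior: Beta(4.2, 21.7).
Equal-tailed 95% interval: the 0.025 and 0.975 quantiles of Beta(4.2, 21.7).
Posterior mean ≈ 0.162, SD ≈ 0.071; a Normal approximation gives roughly [0.023, 0.301].
Exact: F⁻¹(0.025) = 0.050; F⁻¹(0.975) = 0.323.

[0.050, 0.323]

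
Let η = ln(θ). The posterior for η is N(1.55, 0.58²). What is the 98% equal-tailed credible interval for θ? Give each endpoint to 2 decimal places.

[1.22, 18.16]

On the log scale the 98% interval is 1.55 ± 2.326 × 0.58 = [0.2007, 2.8993].
Exponentiate: [e^0.2007, e^2.8993] = [1.22, 18.16].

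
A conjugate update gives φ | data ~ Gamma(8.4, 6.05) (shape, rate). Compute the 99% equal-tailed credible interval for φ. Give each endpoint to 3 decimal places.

[0.462, 2.928]

Posterior: Gamma(shape 8.4, rate 6.05).
Equal-tailed 99% interval: Gamma(8.4, 6.05) quantiles at 0.005 and 0.995.
Posterior mean ≈ 1.388, SD ≈ 0.479; a Normal approximation gives roughly [0.154, 2.622].
Exact: lower = 0.462; upper = 2.928.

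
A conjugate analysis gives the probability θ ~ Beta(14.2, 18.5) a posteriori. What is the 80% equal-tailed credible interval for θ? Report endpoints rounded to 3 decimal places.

[0.325, 0.546]

Posterior: Beta(14.2, 18.5).
Equal-tailed 80% interval: the 0.1 and 0.9 quantiles of Beta(14.2, 18.5).
Posterior mean ≈ 0.434, SD ≈ 0.085; a Normal approximation gives roughly [0.325, 0.544].
Exact: F⁻¹(0.1) = 0.325; F⁻¹(0.9) = 0.546.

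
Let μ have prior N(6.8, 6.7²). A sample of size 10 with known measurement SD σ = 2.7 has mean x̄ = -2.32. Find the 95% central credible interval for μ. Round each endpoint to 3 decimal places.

Posterior precision = 1/6.7² + 10/2.7² = 0.0223 + 1.3717 = 1.3940, so posterior SD = 0.8470.
Posterior mean = (6.8/6.7² + 10·-2.32/2.7²) / 1.3940 = -2.1743.
Interval: -2.1743 ± 1.960 × 0.8470 → [-3.834, -0.514].

[-3.834, -0.514]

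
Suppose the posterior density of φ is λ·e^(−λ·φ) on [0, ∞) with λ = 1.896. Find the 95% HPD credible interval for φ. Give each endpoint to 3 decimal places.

[0.000, 1.580]

The exponential density is strictly decreasing on [0, ∞), so the HPD interval is anchored at 0: [0, q] with P(φ ≤ q) = 0.95.
q = −ln(1 − 0.95) / 1.896 = 2.9957 / 1.896 = 1.580.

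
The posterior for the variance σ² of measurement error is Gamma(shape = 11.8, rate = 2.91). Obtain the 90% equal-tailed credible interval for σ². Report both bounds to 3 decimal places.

[2.327, 6.172]

Posterior: Gamma(shape 11.8, rate 2.91).
Equal-tailed 90% interval: Gamma(11.8, 2.91) quantiles at 0.05 and 0.95.
Posterior mean ≈ 4.055, SD ≈ 1.180; a Normal approximation gives roughly [2.113, 5.997].
Exact: lower = 2.327; upper = 6.172.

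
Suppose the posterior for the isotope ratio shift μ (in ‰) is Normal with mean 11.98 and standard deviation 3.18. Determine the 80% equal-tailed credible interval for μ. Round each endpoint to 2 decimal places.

[7.90, 16.06]

The posterior is symmetric, so the 80% equal-tailed interval is μ = 11.98 ± z·3.18 with z = 1.282.
Half-width: 1.282 × 3.18 = 4.08.
11.98 − 4.08 = 7.90; 11.98 + 4.08 = 16.06.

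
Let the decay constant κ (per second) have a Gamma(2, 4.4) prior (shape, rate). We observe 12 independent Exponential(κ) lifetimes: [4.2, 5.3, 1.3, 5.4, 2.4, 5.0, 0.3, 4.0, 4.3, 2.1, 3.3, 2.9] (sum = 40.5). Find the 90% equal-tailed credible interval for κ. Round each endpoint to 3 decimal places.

Posterior: Gamma(2+12, 4.4+40.5) = Gamma(14, 44.9) (shape, rate).
Equal-tailed 90% interval: Gamma(14, 44.9) quantiles at 0.05 and 0.95.
Posterior mean ≈ 0.312, SD ≈ 0.083; a Normal approximation gives roughly [0.175, 0.449].
Exact: lower = 0.189; upper = 0.460.

[0.189, 0.460]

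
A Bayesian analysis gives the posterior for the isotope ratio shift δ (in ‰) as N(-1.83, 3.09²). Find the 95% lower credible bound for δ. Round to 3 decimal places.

-6.913

Need L with P(δ ≥ L) = 0.95: L = -1.83 − z_{0.05}·3.09.
z = 1.645; L = -1.83 − 1.645 × 3.09 = -6.913.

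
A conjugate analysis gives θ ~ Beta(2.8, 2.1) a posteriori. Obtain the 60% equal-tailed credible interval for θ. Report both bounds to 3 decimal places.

[0.384, 0.763]

Posterior: Beta(2.8, 2.1).
Equal-tailed 60% interval: the 0.2 and 0.8 quantiles of Beta(2.8, 2.1).
Posterior mean ≈ 0.571, SD ≈ 0.204; a Normal approximation gives roughly [0.400, 0.743].
Exact: F⁻¹(0.2) = 0.384; F⁻¹(0.8) = 0.763.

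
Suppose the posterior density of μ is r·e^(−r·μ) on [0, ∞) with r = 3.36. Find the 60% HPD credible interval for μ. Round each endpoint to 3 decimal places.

[0.000, 0.273]

The exponential density is strictly decreasing on [0, ∞), so the HPD interval is anchored at 0: [0, q] with P(μ ≤ q) = 0.60.
q = −ln(1 − 0.60) / 3.36 = 0.9163 / 3.36 = 0.273.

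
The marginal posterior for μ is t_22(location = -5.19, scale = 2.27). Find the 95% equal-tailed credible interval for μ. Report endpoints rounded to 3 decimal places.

The t_22 distribution is symmetric; the 95% interval is -5.19 ± t·2.27 with t_{0.975,22} = 2.074.
Half-width: 2.074 × 2.27 = 4.708.
-5.19 − 4.708 = -9.898; -5.19 + 4.708 = -0.482.

[-9.898, -0.482]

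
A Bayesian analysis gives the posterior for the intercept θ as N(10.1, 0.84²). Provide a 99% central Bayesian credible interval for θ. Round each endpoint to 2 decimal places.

[7.94, 12.26]

The posterior is symmetric, so the 99% equal-tailed interval is θ = 10.1 ± z·0.84 with z = 2.576.
Half-width: 2.576 × 0.84 = 2.16.
10.1 − 2.16 = 7.94; 10.1 + 2.16 = 12.26.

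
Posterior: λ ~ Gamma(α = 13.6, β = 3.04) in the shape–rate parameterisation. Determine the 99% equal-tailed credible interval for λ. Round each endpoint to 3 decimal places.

[1.963, 8.210]

Posterior: Gamma(shape 13.6, rate 3.04).
Equal-tailed 99% interval: Gamma(13.6, 3.04) quantiles at 0.005 and 0.995.
Posterior mean ≈ 4.474, SD ≈ 1.213; a Normal approximation gives roughly [1.349, 7.598].
Exact: lower = 1.963; upper = 8.210.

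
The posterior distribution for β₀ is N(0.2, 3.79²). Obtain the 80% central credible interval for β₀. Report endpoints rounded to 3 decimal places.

[-4.657, 5.057]

The posterior is symmetric, so the 80% equal-tailed interval is β₀ = 0.2 ± z·3.79 with z = 1.282.
Half-width: 1.282 × 3.79 = 4.857.
0.2 − 4.857 = -4.657; 0.2 + 4.857 = 5.057.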